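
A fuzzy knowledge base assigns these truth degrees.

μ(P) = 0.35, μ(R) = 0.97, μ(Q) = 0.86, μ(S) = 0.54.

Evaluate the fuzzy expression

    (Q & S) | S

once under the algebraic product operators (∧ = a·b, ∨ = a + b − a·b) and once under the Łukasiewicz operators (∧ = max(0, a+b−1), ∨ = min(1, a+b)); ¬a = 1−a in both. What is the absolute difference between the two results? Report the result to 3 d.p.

0.186

Under algebraic product:
  Q & S = a·b on (0.8600, 0.5400) = 0.4644
  (Q & S) | S = a + b − a·b on (0.4644, 0.5400) = 0.7536
  → value = 0.7536
Under Łukasiewicz:
  Q & S = max(0, a+b−1) on (0.86, 0.54) = 0.40
  (Q & S) | S = min(1, a+b) on (0.40, 0.54) = 0.94
  → value = 0.9400
|0.7536 − 0.9400| = 0.186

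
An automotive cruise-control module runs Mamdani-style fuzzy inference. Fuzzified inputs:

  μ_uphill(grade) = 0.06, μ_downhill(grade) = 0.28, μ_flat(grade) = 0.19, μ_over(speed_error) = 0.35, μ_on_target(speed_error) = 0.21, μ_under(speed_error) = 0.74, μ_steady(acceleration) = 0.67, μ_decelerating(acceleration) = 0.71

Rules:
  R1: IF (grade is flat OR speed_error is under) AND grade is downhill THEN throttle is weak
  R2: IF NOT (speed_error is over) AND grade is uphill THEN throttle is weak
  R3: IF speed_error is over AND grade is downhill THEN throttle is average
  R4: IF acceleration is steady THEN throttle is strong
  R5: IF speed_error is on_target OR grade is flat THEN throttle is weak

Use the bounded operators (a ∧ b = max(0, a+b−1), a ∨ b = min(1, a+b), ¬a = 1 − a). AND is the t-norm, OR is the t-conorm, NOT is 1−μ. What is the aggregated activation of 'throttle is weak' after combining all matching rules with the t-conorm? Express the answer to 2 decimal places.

R1: (flat=0.19 OR under=0.74) = 0.93; AND[max(0, a+b−1)] with downhill=0.28 → w = 0.21
R2: ¬over=1−0.35=0.65, uphill=0.06; AND[max(0, a+b−1)] → w = 0.00
R3: over=0.35, downhill=0.28; AND[max(0, a+b−1)] → w = 0.00
R4: steady=0.67 → w = 0.67
R5: on_target=0.21, flat=0.19; OR[min(1, a+b)] → w = 0.40
Rules with consequent 'weak': {R1, R2, R5} → strengths 0.21, 0.00, 0.40
Aggregate via t-conorm [min(1, a+b)]: 0.61

0.61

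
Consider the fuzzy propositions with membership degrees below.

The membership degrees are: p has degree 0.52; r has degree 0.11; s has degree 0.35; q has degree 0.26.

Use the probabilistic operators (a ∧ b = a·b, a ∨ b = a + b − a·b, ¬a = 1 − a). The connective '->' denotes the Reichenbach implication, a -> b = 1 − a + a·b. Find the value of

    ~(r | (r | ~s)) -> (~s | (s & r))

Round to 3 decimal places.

~s = 1 − 0.3500 = 0.6500
r | ~s = a + b − a·b on (0.1100, 0.6500) = 0.6885
r | (r | ~s) = a + b − a·b on (0.1100, 0.6885) = 0.7228
~(r | (r | ~s)) = 1 − 0.7228 = 0.2772
~s = 1 − 0.3500 = 0.6500
s & r = a·b on (0.3500, 0.1100) = 0.0385
~s | (s & r) = a + b − a·b on (0.6500, 0.0385) = 0.6635
~(r | (r | ~s)) -> (~s | (s & r))  [Reichenbach: 1 − a + a·b] with a=0.2772, b=0.6635 → 0.9067

0.907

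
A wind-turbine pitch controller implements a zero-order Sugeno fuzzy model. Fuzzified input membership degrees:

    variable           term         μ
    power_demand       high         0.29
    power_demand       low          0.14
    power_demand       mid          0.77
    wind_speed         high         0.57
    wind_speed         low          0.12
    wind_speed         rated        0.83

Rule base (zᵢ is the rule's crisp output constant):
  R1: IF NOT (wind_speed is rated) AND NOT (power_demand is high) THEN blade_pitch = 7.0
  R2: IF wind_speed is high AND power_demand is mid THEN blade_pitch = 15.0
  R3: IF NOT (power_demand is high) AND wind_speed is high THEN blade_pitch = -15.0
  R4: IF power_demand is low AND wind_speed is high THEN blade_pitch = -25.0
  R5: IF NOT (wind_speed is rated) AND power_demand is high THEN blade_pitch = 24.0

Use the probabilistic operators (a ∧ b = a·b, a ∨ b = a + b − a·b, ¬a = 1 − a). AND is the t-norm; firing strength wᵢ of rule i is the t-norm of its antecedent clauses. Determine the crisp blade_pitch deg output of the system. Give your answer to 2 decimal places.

R1 (z=7.0): ¬rated=1−0.83=0.17, ¬high=1−0.29=0.71; AND[a·b] → w = 0.1207
R2 (z=15.0): high=0.57, mid=0.77; AND[a·b] → w = 0.4389
R3 (z=-15.0): ¬high=1−0.29=0.71, high=0.57; AND[a·b] → w = 0.4047
R4 (z=-25.0): low=0.14, high=0.57; AND[a·b] → w = 0.0798
R5 (z=24.0): ¬rated=1−0.83=0.17, high=0.29; AND[a·b] → w = 0.0493
Weighted average = (0.1207·7.0 + 0.4389·15.0 + 0.4047·-15.0 + 0.0798·-25.0 + 0.0493·24.0) / (0.1207 + 0.4389 + 0.4047 + 0.0798 + 0.0493)
  = 0.5461 / 1.0934 = 0.50

0.50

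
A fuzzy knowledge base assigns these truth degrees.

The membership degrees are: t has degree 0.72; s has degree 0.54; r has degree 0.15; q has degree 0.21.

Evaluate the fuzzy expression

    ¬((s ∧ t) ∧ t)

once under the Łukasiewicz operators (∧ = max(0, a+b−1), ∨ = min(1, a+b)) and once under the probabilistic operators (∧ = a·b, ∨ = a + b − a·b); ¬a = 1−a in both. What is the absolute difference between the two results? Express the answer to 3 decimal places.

Under Łukasiewicz:
  s ∧ t = max(0, a+b−1) on (0.54, 0.72) = 0.26
  (s ∧ t) ∧ t = max(0, a+b−1) on (0.26, 0.72) = 0.00
  ¬((s ∧ t) ∧ t) = 1 − 0.00 = 1.00
  → value = 1.0000
Under probabilistic:
  s ∧ t = a·b on (0.5400, 0.7200) = 0.3888
  (s ∧ t) ∧ t = a·b on (0.3888, 0.7200) = 0.2799
  ¬((s ∧ t) ∧ t) = 1 − 0.2799 = 0.7201
  → value = 0.7201
|1.0000 − 0.7201| = 0.280

0.280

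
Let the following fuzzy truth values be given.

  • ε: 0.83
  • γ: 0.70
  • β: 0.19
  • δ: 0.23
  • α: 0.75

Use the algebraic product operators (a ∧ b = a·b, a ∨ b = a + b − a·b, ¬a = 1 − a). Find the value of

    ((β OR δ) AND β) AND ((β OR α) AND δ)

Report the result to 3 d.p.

β OR δ = a + b − a·b on (0.1900, 0.2300) = 0.3763
(β OR δ) AND β = a·b on (0.3763, 0.1900) = 0.0715
β OR α = a + b − a·b on (0.1900, 0.7500) = 0.7975
(β OR α) AND δ = a·b on (0.7975, 0.2300) = 0.1834
((β OR δ) AND β) AND ((β OR α) AND δ) = a·b on (0.0715, 0.1834) = 0.0131

0.013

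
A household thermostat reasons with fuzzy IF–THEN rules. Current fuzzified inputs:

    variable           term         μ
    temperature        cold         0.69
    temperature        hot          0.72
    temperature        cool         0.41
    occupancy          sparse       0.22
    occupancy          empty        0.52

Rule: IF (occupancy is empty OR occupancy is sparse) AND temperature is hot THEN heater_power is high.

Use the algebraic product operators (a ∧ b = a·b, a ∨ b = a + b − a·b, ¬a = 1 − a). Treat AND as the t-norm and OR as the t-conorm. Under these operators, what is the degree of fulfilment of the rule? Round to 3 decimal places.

0.450

firing strength: (empty=0.52 OR sparse=0.22) = 0.6256; AND[a·b] with hot=0.72 → w = 0.4504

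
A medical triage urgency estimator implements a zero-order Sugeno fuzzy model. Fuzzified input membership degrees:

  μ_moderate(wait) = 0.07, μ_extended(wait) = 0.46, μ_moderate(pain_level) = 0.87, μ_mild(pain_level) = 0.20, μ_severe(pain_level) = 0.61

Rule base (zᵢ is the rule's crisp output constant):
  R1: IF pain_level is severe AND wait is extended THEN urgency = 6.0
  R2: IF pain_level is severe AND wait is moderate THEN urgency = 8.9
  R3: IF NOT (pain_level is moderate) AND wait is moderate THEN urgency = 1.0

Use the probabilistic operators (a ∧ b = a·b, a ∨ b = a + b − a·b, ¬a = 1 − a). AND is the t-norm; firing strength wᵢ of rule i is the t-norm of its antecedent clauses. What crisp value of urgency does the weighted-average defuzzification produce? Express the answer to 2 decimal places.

R1 (z=6.0): severe=0.61, extended=0.46; AND[a·b] → w = 0.2806
R2 (z=8.9): severe=0.61, moderate=0.07; AND[a·b] → w = 0.0427
R3 (z=1.0): ¬moderate=1−0.87=0.13, moderate=0.07; AND[a·b] → w = 0.0091
Weighted average = (0.2806·6.0 + 0.0427·8.9 + 0.0091·1.0) / (0.2806 + 0.0427 + 0.0091)
  = 2.0727 / 0.3324 = 6.24

6.24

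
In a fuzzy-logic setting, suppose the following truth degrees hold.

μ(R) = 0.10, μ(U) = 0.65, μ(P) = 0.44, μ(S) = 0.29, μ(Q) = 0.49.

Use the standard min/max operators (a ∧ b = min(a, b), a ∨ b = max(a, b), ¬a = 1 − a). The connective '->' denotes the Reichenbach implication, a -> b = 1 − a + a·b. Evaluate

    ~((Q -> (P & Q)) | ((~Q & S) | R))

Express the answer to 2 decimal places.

P & Q = min(a, b) on (0.44, 0.49) = 0.44
Q -> (P & Q)  [Reichenbach: 1 − a + a·b] with a=0.49, b=0.44 → 0.73
~Q = 1 − 0.49 = 0.51
~Q & S = min(a, b) on (0.51, 0.29) = 0.29
(~Q & S) | R = max(a, b) on (0.29, 0.10) = 0.29
(Q -> (P & Q)) | ((~Q & S) | R) = max(a, b) on (0.73, 0.29) = 0.73
~((Q -> (P & Q)) | ((~Q & S) | R)) = 1 − 0.73 = 0.27

0.27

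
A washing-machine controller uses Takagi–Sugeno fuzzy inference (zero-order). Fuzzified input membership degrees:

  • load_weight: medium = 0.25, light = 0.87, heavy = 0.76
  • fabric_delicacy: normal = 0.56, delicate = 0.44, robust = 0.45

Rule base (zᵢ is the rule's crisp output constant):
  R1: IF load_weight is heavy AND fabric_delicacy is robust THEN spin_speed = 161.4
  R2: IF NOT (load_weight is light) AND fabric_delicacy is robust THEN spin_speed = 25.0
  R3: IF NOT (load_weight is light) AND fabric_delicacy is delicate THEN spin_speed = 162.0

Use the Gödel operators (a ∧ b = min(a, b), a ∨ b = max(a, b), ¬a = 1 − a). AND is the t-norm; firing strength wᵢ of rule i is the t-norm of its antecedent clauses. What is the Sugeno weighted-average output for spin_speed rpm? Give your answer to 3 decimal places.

136.535

R1 (z=161.4): heavy=0.76, robust=0.45; AND[min(a, b)] → w = 0.45
R2 (z=25.0): ¬light=1−0.87=0.13, robust=0.45; AND[min(a, b)] → w = 0.13
R3 (z=162.0): ¬light=1−0.87=0.13, delicate=0.44; AND[min(a, b)] → w = 0.13
Weighted average = (0.45·161.4 + 0.13·25.0 + 0.13·162.0) / (0.45 + 0.13 + 0.13)
  = 96.9400 / 0.7100 = 136.535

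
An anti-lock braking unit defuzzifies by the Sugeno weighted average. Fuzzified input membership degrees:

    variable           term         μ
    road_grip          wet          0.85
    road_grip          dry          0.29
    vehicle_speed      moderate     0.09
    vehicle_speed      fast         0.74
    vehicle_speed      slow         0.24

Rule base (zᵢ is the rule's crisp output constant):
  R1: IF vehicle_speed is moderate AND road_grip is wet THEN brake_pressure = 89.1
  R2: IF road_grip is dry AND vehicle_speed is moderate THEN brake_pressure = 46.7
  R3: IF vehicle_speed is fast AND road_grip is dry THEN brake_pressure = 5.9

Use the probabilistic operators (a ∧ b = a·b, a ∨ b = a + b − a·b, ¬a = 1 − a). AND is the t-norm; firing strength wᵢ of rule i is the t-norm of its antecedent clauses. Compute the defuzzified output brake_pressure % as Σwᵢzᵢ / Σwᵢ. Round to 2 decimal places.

29.32

R1 (z=89.1): moderate=0.09, wet=0.85; AND[a·b] → w = 0.0765
R2 (z=46.7): dry=0.29, moderate=0.09; AND[a·b] → w = 0.0261
R3 (z=5.9): fast=0.74, dry=0.29; AND[a·b] → w = 0.2146
Weighted average = (0.0765·89.1 + 0.0261·46.7 + 0.2146·5.9) / (0.0765 + 0.0261 + 0.2146)
  = 9.3012 / 0.3172 = 29.32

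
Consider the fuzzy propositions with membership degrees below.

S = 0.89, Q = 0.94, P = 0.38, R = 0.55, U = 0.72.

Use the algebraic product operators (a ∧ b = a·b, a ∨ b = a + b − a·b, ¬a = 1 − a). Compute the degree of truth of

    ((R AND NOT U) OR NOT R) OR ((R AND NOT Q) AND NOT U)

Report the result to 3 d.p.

NOT U = 1 − 0.7200 = 0.2800
R AND NOT U = a·b on (0.5500, 0.2800) = 0.1540
NOT R = 1 − 0.5500 = 0.4500
(R AND NOT U) OR NOT R = a + b − a·b on (0.1540, 0.4500) = 0.5347
NOT Q = 1 − 0.9400 = 0.0600
R AND NOT Q = a·b on (0.5500, 0.0600) = 0.0330
NOT U = 1 − 0.7200 = 0.2800
(R AND NOT Q) AND NOT U = a·b on (0.0330, 0.2800) = 0.0092
((R AND NOT U) OR NOT R) OR ((R AND NOT Q) AND NOT U) = a + b − a·b on (0.5347, 0.0092) = 0.5390

0.539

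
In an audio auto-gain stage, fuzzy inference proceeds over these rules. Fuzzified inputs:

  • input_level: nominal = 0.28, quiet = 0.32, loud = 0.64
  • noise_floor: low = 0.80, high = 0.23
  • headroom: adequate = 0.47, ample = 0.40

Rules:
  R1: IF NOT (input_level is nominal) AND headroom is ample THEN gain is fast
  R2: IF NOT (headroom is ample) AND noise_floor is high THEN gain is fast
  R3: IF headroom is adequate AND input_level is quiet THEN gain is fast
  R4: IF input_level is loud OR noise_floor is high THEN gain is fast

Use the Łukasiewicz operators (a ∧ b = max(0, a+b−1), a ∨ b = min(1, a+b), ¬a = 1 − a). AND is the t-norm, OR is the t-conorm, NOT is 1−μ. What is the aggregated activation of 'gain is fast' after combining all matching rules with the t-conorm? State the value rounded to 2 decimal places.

R1: ¬nominal=1−0.28=0.72, ample=0.40; AND[max(0, a+b−1)] → w = 0.12
R2: ¬ample=1−0.40=0.60, high=0.23; AND[max(0, a+b−1)] → w = 0.00
R3: adequate=0.47, quiet=0.32; AND[max(0, a+b−1)] → w = 0.00
R4: loud=0.64, high=0.23; OR[min(1, a+b)] → w = 0.87
Rules with consequent 'fast': {R1, R2, R3, R4} → strengths 0.12, 0.00, 0.00, 0.87
Aggregate via t-conorm [min(1, a+b)]: 0.99

0.99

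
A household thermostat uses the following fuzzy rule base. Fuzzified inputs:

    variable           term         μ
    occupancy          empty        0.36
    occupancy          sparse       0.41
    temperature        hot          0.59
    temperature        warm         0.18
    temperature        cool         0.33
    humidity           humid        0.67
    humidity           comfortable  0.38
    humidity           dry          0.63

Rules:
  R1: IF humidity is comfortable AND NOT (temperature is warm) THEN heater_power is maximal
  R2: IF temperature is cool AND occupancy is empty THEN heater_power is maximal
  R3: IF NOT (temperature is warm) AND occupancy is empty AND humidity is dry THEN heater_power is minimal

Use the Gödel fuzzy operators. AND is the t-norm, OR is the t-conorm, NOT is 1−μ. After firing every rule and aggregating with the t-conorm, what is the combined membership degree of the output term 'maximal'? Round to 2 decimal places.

R1: comfortable=0.38, ¬warm=1−0.18=0.82; AND[min(a, b)] → w = 0.38
R2: cool=0.33, empty=0.36; AND[min(a, b)] → w = 0.33
R3: ¬warm=1−0.18=0.82, empty=0.36, dry=0.63; AND[min(a, b)] → w = 0.36
Rules with consequent 'maximal': {R1, R2} → strengths 0.38, 0.33
Aggregate via t-conorm [max(a, b)]: 0.38

0.38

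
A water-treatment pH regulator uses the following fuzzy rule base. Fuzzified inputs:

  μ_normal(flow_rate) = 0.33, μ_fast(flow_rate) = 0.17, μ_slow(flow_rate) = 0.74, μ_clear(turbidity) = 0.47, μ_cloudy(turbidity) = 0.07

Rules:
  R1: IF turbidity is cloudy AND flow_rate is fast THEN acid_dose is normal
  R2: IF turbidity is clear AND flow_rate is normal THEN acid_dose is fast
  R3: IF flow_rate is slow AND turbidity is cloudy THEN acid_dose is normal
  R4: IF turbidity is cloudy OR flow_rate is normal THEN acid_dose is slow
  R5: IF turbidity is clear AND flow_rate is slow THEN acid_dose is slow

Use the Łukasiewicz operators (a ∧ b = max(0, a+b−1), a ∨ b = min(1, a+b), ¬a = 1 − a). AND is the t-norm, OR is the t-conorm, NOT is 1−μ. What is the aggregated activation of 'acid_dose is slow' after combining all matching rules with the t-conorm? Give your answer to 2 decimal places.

0.61

R1: cloudy=0.07, fast=0.17; AND[max(0, a+b−1)] → w = 0.00
R2: clear=0.47, normal=0.33; AND[max(0, a+b−1)] → w = 0.00
R3: slow=0.74, cloudy=0.07; AND[max(0, a+b−1)] → w = 0.00
R4: cloudy=0.07, normal=0.33; OR[min(1, a+b)] → w = 0.40
R5: clear=0.47, slow=0.74; AND[max(0, a+b−1)] → w = 0.21
Rules with consequent 'slow': {R4, R5} → strengths 0.40, 0.21
Aggregate via t-conorm [min(1, a+b)]: 0.61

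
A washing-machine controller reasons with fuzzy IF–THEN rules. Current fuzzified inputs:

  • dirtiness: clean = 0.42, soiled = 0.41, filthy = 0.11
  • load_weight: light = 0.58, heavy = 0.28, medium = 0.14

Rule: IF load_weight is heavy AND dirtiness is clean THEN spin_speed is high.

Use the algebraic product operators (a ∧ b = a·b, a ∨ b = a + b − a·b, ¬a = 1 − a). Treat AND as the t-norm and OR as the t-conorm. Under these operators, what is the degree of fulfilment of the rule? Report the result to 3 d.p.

0.118

firing strength: heavy=0.28, clean=0.42; AND[a·b] → w = 0.1176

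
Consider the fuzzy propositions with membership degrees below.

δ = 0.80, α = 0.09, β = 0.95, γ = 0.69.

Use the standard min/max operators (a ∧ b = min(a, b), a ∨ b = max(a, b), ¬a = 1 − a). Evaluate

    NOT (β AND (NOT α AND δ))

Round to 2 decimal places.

NOT α = 1 − 0.09 = 0.91
NOT α AND δ = min(a, b) on (0.91, 0.80) = 0.80
β AND (NOT α AND δ) = min(a, b) on (0.95, 0.80) = 0.80
NOT (β AND (NOT α AND δ)) = 1 − 0.80 = 0.20

0.20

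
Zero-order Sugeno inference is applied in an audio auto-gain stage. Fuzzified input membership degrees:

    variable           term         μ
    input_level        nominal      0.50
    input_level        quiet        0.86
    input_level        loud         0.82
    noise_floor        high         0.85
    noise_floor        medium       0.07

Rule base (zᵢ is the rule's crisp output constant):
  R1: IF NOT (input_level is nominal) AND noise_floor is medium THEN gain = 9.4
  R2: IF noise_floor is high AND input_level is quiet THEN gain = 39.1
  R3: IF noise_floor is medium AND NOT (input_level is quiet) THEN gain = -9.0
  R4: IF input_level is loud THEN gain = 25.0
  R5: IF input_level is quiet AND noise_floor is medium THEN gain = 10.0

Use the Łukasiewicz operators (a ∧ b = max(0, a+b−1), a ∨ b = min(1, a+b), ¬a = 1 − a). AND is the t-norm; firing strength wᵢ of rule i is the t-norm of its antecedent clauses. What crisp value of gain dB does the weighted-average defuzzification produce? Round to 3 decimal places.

31.543

R1 (z=9.4): ¬nominal=1−0.50=0.50, medium=0.07; AND[max(0, a+b−1)] → w = 0.00
R2 (z=39.1): high=0.85, quiet=0.86; AND[max(0, a+b−1)] → w = 0.71
R3 (z=-9.0): medium=0.07, ¬quiet=1−0.86=0.14; AND[max(0, a+b−1)] → w = 0.00
R4 (z=25.0): loud=0.82 → w = 0.82
R5 (z=10.0): quiet=0.86, medium=0.07; AND[max(0, a+b−1)] → w = 0.00
Weighted average = (0.00·9.4 + 0.71·39.1 + 0.00·-9.0 + 0.82·25.0 + 0.00·10.0) / (0.00 + 0.71 + 0.00 + 0.82 + 0.00)
  = 48.2610 / 1.5300 = 31.543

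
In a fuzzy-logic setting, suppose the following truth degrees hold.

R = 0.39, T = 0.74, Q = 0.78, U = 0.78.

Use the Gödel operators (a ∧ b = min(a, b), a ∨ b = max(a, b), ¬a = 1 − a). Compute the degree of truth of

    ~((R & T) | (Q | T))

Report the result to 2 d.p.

0.22

R & T = min(a, b) on (0.39, 0.74) = 0.39
Q | T = max(a, b) on (0.78, 0.74) = 0.78
(R & T) | (Q | T) = max(a, b) on (0.39, 0.78) = 0.78
~((R & T) | (Q | T)) = 1 − 0.78 = 0.22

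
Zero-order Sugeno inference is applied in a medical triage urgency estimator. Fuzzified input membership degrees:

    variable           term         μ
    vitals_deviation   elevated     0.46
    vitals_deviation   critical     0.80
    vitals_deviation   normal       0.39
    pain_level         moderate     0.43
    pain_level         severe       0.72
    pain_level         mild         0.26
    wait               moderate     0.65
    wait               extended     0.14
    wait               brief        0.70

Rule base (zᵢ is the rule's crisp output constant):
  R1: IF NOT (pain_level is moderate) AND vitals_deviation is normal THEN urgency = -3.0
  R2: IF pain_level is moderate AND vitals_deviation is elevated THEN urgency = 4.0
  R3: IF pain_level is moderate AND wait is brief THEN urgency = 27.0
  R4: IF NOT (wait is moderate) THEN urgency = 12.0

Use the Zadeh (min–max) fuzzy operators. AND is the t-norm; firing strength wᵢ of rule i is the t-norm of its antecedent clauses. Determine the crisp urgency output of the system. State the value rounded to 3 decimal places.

10.225

R1 (z=-3.0): ¬moderate=1−0.43=0.57, normal=0.39; AND[min(a, b)] → w = 0.39
R2 (z=4.0): moderate=0.43, elevated=0.46; AND[min(a, b)] → w = 0.43
R3 (z=27.0): moderate=0.43, brief=0.70; AND[min(a, b)] → w = 0.43
R4 (z=12.0): ¬moderate=1−0.65=0.35 → w = 0.35
Weighted average = (0.39·-3.0 + 0.43·4.0 + 0.43·27.0 + 0.35·12.0) / (0.39 + 0.43 + 0.43 + 0.35)
  = 16.3600 / 1.6000 = 10.225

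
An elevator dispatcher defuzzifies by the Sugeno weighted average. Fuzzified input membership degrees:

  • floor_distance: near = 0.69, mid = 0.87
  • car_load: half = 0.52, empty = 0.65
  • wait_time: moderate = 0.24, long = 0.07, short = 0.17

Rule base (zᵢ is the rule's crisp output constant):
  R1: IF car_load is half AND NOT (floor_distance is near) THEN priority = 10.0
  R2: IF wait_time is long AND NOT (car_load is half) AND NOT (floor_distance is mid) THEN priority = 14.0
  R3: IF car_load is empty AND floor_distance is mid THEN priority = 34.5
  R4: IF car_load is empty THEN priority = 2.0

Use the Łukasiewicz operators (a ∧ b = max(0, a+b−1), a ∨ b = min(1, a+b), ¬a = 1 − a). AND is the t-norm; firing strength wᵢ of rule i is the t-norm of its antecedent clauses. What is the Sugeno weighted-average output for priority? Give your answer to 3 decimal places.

16.444

R1 (z=10.0): half=0.52, ¬near=1−0.69=0.31; AND[max(0, a+b−1)] → w = 0.00
R2 (z=14.0): long=0.07, ¬half=1−0.52=0.48, ¬mid=1−0.87=0.13; AND[max(0, a+b−1)] → w = 0.00
R3 (z=34.5): empty=0.65, mid=0.87; AND[max(0, a+b−1)] → w = 0.52
R4 (z=2.0): empty=0.65 → w = 0.65
Weighted average = (0.00·10.0 + 0.00·14.0 + 0.52·34.5 + 0.65·2.0) / (0.00 + 0.00 + 0.52 + 0.65)
  = 19.2400 / 1.1700 = 16.444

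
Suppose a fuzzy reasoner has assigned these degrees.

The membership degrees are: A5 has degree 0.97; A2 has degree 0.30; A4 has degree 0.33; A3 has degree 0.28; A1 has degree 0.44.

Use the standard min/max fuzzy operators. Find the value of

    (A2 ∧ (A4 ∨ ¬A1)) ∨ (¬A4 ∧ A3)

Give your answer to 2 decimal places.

0.30

¬A1 = 1 − 0.44 = 0.56
A4 ∨ ¬A1 = max(a, b) on (0.33, 0.56) = 0.56
A2 ∧ (A4 ∨ ¬A1) = min(a, b) on (0.30, 0.56) = 0.30
¬A4 = 1 − 0.33 = 0.67
¬A4 ∧ A3 = min(a, b) on (0.67, 0.28) = 0.28
(A2 ∧ (A4 ∨ ¬A1)) ∨ (¬A4 ∧ A3) = max(a, b) on (0.30, 0.28) = 0.30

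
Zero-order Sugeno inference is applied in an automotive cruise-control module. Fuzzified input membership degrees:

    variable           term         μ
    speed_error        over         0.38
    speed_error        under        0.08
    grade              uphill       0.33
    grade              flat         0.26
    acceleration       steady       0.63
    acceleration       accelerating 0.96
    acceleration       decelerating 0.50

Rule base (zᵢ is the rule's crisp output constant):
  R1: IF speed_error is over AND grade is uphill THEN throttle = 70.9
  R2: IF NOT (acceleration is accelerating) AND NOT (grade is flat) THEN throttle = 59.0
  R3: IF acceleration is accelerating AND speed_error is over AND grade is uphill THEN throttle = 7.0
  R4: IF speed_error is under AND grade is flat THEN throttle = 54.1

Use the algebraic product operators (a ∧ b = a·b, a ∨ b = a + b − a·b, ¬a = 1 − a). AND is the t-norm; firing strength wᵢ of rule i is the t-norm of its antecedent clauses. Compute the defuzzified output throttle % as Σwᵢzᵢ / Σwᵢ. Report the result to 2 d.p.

42.56

R1 (z=70.9): over=0.38, uphill=0.33; AND[a·b] → w = 0.1254
R2 (z=59.0): ¬accelerating=1−0.96=0.04, ¬flat=1−0.26=0.74; AND[a·b] → w = 0.0296
R3 (z=7.0): accelerating=0.96, over=0.38, uphill=0.33; AND[a·b] → w = 0.1204
R4 (z=54.1): under=0.08, flat=0.26; AND[a·b] → w = 0.0208
Weighted average = (0.1254·70.9 + 0.0296·59.0 + 0.1204·7.0 + 0.0208·54.1) / (0.1254 + 0.0296 + 0.1204 + 0.0208)
  = 12.6052 / 0.2962 = 42.56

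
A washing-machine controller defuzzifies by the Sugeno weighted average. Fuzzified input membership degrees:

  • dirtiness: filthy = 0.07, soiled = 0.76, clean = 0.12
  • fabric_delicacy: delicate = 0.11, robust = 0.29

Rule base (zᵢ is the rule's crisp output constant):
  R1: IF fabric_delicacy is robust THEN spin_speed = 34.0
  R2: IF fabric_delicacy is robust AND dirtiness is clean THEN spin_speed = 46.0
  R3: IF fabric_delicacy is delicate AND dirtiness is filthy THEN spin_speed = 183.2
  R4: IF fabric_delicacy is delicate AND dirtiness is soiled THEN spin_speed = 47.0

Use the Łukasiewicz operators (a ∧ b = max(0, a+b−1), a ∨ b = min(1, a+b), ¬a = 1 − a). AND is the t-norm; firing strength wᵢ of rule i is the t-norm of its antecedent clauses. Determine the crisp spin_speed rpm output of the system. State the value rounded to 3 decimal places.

34.000

R1 (z=34.0): robust=0.29 → w = 0.29
R2 (z=46.0): robust=0.29, clean=0.12; AND[max(0, a+b−1)] → w = 0.00
R3 (z=183.2): delicate=0.11, filthy=0.07; AND[max(0, a+b−1)] → w = 0.00
R4 (z=47.0): delicate=0.11, soiled=0.76; AND[max(0, a+b−1)] → w = 0.00
Weighted average = (0.29·34.0 + 0.00·46.0 + 0.00·183.2 + 0.00·47.0) / (0.29 + 0.00 + 0.00 + 0.00)
  = 9.8600 / 0.2900 = 34.000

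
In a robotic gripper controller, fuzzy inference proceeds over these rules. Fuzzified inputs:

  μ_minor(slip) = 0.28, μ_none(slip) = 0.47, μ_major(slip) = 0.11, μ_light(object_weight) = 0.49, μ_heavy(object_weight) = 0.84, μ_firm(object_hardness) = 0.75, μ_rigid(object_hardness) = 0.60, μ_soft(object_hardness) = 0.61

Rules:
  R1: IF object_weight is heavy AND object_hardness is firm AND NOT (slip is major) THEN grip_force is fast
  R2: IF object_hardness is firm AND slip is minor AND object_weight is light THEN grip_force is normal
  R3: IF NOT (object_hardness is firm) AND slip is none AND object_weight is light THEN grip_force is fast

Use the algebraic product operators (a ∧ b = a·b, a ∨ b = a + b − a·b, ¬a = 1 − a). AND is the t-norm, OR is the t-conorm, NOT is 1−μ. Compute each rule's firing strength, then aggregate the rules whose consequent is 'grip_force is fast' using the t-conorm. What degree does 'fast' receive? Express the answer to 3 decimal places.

R1: heavy=0.84, firm=0.75, ¬major=1−0.11=0.89; AND[a·b] → w = 0.5607
R2: firm=0.75, minor=0.28, light=0.49; AND[a·b] → w = 0.1029
R3: ¬firm=1−0.75=0.25, none=0.47, light=0.49; AND[a·b] → w = 0.0576
Rules with consequent 'fast': {R1, R3} → strengths 0.5607, 0.0576
Aggregate via t-conorm [a + b − a·b]: 0.5860

0.586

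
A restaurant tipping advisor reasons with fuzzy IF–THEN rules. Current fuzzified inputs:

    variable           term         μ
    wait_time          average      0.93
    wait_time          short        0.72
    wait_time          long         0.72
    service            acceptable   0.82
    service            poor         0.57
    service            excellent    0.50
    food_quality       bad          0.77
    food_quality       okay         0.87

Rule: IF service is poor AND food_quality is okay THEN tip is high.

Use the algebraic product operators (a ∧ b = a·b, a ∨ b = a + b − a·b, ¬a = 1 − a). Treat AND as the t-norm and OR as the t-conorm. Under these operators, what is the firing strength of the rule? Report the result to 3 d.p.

0.496

firing strength: poor=0.57, okay=0.87; AND[a·b] → w = 0.4959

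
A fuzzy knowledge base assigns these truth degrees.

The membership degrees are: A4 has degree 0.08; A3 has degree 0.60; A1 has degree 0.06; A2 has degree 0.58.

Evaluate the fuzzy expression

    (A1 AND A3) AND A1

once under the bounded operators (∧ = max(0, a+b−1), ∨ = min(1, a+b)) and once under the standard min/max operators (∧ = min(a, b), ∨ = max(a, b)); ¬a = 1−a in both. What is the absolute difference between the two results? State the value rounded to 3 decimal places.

0.060

Under bounded:
  A1 AND A3 = max(0, a+b−1) on (0.06, 0.60) = 0.00
  (A1 AND A3) AND A1 = max(0, a+b−1) on (0.00, 0.06) = 0.00
  → value = 0.0000
Under standard min/max:
  A1 AND A3 = min(a, b) on (0.06, 0.60) = 0.06
  (A1 AND A3) AND A1 = min(a, b) on (0.06, 0.06) = 0.06
  → value = 0.0600
|0.0000 − 0.0600| = 0.060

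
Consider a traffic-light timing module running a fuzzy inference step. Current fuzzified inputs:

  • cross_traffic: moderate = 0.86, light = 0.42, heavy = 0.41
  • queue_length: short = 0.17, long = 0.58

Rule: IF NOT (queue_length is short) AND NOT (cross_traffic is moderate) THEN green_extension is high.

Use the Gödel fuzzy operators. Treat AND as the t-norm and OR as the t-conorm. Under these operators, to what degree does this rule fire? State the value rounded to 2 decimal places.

0.14

firing strength: ¬short=1−0.17=0.83, ¬moderate=1−0.86=0.14; AND[min(a, b)] → w = 0.14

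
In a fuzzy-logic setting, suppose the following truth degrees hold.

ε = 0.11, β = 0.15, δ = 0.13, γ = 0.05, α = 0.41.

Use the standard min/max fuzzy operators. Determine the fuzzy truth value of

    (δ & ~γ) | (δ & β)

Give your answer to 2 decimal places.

0.13

~γ = 1 − 0.05 = 0.95
δ & ~γ = min(a, b) on (0.13, 0.95) = 0.13
δ & β = min(a, b) on (0.13, 0.15) = 0.13
(δ & ~γ) | (δ & β) = max(a, b) on (0.13, 0.13) = 0.13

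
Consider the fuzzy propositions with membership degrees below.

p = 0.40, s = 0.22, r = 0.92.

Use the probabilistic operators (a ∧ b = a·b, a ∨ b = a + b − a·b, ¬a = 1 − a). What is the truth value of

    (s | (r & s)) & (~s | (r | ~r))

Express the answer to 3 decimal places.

0.372

r & s = a·b on (0.9200, 0.2200) = 0.2024
s | (r & s) = a + b − a·b on (0.2200, 0.2024) = 0.3779
~s = 1 − 0.2200 = 0.7800
~r = 1 − 0.9200 = 0.0800
r | ~r = a + b − a·b on (0.9200, 0.0800) = 0.9264
~s | (r | ~r) = a + b − a·b on (0.7800, 0.9264) = 0.9838
(s | (r & s)) & (~s | (r | ~r)) = a·b on (0.3779, 0.9838) = 0.3718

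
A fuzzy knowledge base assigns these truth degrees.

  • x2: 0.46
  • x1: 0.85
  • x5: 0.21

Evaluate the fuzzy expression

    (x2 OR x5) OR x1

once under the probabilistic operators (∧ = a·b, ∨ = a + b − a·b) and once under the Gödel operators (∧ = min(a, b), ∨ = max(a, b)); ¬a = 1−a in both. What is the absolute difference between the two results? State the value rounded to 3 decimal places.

0.086

Under probabilistic:
  x2 OR x5 = a + b − a·b on (0.4600, 0.2100) = 0.5734
  (x2 OR x5) OR x1 = a + b − a·b on (0.5734, 0.8500) = 0.9360
  → value = 0.9360
Under Gödel:
  x2 OR x5 = max(a, b) on (0.46, 0.21) = 0.46
  (x2 OR x5) OR x1 = max(a, b) on (0.46, 0.85) = 0.85
  → value = 0.8500
|0.9360 − 0.8500| = 0.086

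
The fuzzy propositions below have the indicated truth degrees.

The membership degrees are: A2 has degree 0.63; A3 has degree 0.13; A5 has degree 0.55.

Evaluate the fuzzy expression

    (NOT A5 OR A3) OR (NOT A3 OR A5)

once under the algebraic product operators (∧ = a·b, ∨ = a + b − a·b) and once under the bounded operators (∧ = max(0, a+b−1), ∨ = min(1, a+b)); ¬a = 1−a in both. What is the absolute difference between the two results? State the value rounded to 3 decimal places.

Under algebraic product:
  NOT A5 = 1 − 0.5500 = 0.4500
  NOT A5 OR A3 = a + b − a·b on (0.4500, 0.1300) = 0.5215
  NOT A3 = 1 − 0.1300 = 0.8700
  NOT A3 OR A5 = a + b − a·b on (0.8700, 0.5500) = 0.9415
  (NOT A5 OR A3) OR (NOT A3 OR A5) = a + b − a·b on (0.5215, 0.9415) = 0.9720
  → value = 0.9720
Under bounded:
  NOT A5 = 1 − 0.55 = 0.45
  NOT A5 OR A3 = min(1, a+b) on (0.45, 0.13) = 0.58
  NOT A3 = 1 − 0.13 = 0.87
  NOT A3 OR A5 = min(1, a+b) on (0.87, 0.55) = 1.00
  (NOT A5 OR A3) OR (NOT A3 OR A5) = min(1, a+b) on (0.58, 1.00) = 1.00
  → value = 1.0000
|0.9720 − 1.0000| = 0.028

0.028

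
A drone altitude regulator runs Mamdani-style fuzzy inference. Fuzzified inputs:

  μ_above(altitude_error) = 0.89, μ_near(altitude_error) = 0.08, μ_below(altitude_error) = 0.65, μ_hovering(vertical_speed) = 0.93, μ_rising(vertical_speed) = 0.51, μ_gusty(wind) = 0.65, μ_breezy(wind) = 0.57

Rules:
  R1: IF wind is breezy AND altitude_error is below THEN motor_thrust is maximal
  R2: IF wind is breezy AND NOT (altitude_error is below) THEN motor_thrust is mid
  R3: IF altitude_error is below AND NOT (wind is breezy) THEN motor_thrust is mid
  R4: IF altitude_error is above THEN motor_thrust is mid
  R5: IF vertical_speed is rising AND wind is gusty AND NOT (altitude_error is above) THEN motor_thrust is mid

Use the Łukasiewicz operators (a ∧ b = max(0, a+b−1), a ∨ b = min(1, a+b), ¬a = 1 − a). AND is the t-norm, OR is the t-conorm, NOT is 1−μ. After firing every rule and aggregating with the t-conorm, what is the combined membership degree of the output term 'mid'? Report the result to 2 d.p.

0.97

R1: breezy=0.57, below=0.65; AND[max(0, a+b−1)] → w = 0.22
R2: breezy=0.57, ¬below=1−0.65=0.35; AND[max(0, a+b−1)] → w = 0.00
R3: below=0.65, ¬breezy=1−0.57=0.43; AND[max(0, a+b−1)] → w = 0.08
R4: above=0.89 → w = 0.89
R5: rising=0.51, gusty=0.65, ¬above=1−0.89=0.11; AND[max(0, a+b−1)] → w = 0.00
Rules with consequent 'mid': {R2, R3, R4, R5} → strengths 0.00, 0.08, 0.89, 0.00
Aggregate via t-conorm [min(1, a+b)]: 0.97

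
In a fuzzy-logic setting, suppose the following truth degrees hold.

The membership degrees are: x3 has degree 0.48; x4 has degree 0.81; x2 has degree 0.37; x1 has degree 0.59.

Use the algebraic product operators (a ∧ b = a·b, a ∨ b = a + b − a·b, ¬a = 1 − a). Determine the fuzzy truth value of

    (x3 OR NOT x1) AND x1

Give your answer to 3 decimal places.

0.409

NOT x1 = 1 − 0.5900 = 0.4100
x3 OR NOT x1 = a + b − a·b on (0.4800, 0.4100) = 0.6932
(x3 OR NOT x1) AND x1 = a·b on (0.6932, 0.5900) = 0.4090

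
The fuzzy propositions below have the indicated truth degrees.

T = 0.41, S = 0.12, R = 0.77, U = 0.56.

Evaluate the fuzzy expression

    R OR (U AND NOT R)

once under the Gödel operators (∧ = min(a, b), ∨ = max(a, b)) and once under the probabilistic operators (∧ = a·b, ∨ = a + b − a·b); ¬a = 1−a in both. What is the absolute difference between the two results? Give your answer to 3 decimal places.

0.030

Under Gödel:
  NOT R = 1 − 0.77 = 0.23
  U AND NOT R = min(a, b) on (0.56, 0.23) = 0.23
  R OR (U AND NOT R) = max(a, b) on (0.77, 0.23) = 0.77
  → value = 0.7700
Under probabilistic:
  NOT R = 1 − 0.7700 = 0.2300
  U AND NOT R = a·b on (0.5600, 0.2300) = 0.1288
  R OR (U AND NOT R) = a + b − a·b on (0.7700, 0.1288) = 0.7996
  → value = 0.7996
|0.7700 − 0.7996| = 0.030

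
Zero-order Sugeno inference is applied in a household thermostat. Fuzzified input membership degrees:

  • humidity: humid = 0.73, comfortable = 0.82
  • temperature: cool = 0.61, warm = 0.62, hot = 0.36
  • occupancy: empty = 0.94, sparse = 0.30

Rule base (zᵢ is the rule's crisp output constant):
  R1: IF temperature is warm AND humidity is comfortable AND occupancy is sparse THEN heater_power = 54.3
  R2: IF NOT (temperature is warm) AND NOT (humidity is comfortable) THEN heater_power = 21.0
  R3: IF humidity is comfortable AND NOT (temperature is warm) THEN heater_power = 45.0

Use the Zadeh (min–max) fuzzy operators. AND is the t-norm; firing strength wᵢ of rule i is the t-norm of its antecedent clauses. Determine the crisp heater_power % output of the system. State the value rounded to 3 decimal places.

43.221

R1 (z=54.3): warm=0.62, comfortable=0.82, sparse=0.30; AND[min(a, b)] → w = 0.30
R2 (z=21.0): ¬warm=1−0.62=0.38, ¬comfortable=1−0.82=0.18; AND[min(a, b)] → w = 0.18
R3 (z=45.0): comfortable=0.82, ¬warm=1−0.62=0.38; AND[min(a, b)] → w = 0.38
Weighted average = (0.30·54.3 + 0.18·21.0 + 0.38·45.0) / (0.30 + 0.18 + 0.38)
  = 37.1700 / 0.8600 = 43.221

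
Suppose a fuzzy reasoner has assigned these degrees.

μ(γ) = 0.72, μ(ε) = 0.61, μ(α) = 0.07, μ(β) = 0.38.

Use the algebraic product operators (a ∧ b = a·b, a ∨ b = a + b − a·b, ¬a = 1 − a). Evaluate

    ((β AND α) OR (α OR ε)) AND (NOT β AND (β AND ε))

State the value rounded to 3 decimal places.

β AND α = a·b on (0.3800, 0.0700) = 0.0266
α OR ε = a + b − a·b on (0.0700, 0.6100) = 0.6373
(β AND α) OR (α OR ε) = a + b − a·b on (0.0266, 0.6373) = 0.6469
NOT β = 1 − 0.3800 = 0.6200
β AND ε = a·b on (0.3800, 0.6100) = 0.2318
NOT β AND (β AND ε) = a·b on (0.6200, 0.2318) = 0.1437
((β AND α) OR (α OR ε)) AND (NOT β AND (β AND ε)) = a·b on (0.6469, 0.1437) = 0.0930

0.093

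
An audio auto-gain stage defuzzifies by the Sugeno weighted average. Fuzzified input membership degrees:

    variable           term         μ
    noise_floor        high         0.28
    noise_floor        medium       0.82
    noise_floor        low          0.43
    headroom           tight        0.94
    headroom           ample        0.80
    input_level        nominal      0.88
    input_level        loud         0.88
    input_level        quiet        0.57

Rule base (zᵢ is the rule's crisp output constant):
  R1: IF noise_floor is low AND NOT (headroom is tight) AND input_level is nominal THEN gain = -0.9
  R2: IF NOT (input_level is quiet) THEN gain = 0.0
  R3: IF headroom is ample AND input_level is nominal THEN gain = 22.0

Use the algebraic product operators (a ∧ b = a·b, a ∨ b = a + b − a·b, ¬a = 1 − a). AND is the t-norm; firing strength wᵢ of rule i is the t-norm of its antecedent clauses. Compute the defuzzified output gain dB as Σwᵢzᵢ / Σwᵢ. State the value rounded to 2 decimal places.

R1 (z=-0.9): low=0.43, ¬tight=1−0.94=0.06, nominal=0.88; AND[a·b] → w = 0.0227
R2 (z=0.0): ¬quiet=1−0.57=0.43 → w = 0.4300
R3 (z=22.0): ample=0.80, nominal=0.88; AND[a·b] → w = 0.7040
Weighted average = (0.0227·-0.9 + 0.4300·0.0 + 0.7040·22.0) / (0.0227 + 0.4300 + 0.7040)
  = 15.4676 / 1.1567 = 13.37

13.37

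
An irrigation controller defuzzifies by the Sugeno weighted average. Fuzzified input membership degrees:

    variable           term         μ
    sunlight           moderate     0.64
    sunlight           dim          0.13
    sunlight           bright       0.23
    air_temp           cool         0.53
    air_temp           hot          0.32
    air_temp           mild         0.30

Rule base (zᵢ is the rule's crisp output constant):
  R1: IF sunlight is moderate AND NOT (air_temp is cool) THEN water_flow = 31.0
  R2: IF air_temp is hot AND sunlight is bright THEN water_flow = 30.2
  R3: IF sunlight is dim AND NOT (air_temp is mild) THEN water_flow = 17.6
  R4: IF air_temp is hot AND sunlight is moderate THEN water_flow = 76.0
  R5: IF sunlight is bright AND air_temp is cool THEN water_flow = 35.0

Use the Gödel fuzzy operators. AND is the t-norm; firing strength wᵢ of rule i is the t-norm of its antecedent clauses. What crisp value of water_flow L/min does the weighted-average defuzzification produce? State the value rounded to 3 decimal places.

R1 (z=31.0): moderate=0.64, ¬cool=1−0.53=0.47; AND[min(a, b)] → w = 0.47
R2 (z=30.2): hot=0.32, bright=0.23; AND[min(a, b)] → w = 0.23
R3 (z=17.6): dim=0.13, ¬mild=1−0.30=0.70; AND[min(a, b)] → w = 0.13
R4 (z=76.0): hot=0.32, moderate=0.64; AND[min(a, b)] → w = 0.32
R5 (z=35.0): bright=0.23, cool=0.53; AND[min(a, b)] → w = 0.23
Weighted average = (0.47·31.0 + 0.23·30.2 + 0.13·17.6 + 0.32·76.0 + 0.23·35.0) / (0.47 + 0.23 + 0.13 + 0.32 + 0.23)
  = 56.1740 / 1.3800 = 40.706

40.706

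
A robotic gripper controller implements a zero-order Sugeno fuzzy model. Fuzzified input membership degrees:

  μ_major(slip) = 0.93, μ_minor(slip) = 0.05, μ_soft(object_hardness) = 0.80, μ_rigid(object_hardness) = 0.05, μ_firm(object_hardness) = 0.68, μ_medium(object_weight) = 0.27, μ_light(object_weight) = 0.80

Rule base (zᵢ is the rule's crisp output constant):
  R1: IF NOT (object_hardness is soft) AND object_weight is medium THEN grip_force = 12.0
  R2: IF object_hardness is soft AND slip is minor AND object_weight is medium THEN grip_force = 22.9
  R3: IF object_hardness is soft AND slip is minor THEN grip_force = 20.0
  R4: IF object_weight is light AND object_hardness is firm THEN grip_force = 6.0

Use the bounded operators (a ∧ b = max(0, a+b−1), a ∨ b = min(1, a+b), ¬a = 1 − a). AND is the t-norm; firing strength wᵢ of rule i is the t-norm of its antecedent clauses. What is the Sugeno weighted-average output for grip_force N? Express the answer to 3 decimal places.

R1 (z=12.0): ¬soft=1−0.80=0.20, medium=0.27; AND[max(0, a+b−1)] → w = 0.00
R2 (z=22.9): soft=0.80, minor=0.05, medium=0.27; AND[max(0, a+b−1)] → w = 0.00
R3 (z=20.0): soft=0.80, minor=0.05; AND[max(0, a+b−1)] → w = 0.00
R4 (z=6.0): light=0.80, firm=0.68; AND[max(0, a+b−1)] → w = 0.48
Weighted average = (0.00·12.0 + 0.00·22.9 + 0.00·20.0 + 0.48·6.0) / (0.00 + 0.00 + 0.00 + 0.48)
  = 2.8800 / 0.4800 = 6.000

6.000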